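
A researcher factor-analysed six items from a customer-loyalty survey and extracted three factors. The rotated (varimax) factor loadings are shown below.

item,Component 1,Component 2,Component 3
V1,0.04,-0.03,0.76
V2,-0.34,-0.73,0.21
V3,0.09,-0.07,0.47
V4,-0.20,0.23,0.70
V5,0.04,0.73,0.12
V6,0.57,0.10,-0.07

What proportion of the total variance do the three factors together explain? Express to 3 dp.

0.496

Communalities: 0.5801, 0.6926, 0.2339, 0.5829, 0.5489, 0.3398; Σh² = 2.9782.
Total variance with 6 standardized items is 6, so the solution explains 2.9782/6 = 0.4964.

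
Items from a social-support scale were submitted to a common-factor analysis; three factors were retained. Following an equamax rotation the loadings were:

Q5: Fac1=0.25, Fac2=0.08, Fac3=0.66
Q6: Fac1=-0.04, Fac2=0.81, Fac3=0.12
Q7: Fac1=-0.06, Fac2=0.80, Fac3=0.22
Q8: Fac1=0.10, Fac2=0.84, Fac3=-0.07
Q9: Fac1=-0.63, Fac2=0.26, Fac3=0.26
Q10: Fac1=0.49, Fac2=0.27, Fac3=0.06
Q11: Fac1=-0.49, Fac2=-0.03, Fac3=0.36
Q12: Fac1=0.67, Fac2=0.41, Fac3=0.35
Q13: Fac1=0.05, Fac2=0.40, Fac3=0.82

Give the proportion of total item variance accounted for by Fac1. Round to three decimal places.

SS loadings for Fac1 = 0.25² + (-0.04)² + (-0.06)² + 0.10² + (-0.63)² + 0.49² + (-0.49)² + 0.67² + 0.05² = 1.4062
Proportion of variance = 1.4062 / 9 = 0.1562.

0.156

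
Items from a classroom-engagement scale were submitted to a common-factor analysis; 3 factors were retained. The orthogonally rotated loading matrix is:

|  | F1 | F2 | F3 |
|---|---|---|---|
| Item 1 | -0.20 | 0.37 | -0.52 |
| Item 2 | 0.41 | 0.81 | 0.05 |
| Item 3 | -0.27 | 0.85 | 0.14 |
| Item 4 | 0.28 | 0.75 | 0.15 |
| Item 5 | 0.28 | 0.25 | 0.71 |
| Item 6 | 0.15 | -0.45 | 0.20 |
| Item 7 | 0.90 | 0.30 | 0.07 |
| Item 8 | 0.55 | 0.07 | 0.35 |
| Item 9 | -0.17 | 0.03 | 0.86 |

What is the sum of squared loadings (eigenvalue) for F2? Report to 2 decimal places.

2.44

SS loadings for F2 = 0.37² + 0.81² + 0.85² + 0.75² + 0.25² + (-0.45)² + 0.30² + 0.07² + 0.03² = 0.1369 + 0.6561 + 0.7225 + 0.5625 + 0.0625 + 0.2025 + 0.0900 + 0.0049 + 0.0009 = 2.4388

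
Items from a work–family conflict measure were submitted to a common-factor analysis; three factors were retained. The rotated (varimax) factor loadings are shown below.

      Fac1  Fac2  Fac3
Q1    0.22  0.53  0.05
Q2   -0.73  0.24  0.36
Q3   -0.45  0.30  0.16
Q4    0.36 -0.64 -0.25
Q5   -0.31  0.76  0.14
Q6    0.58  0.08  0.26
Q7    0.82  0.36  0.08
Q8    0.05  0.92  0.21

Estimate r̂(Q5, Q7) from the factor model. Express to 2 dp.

0.03

r̂ = Σ λ_i·λ_j across factors = (-0.31)(0.82) + (0.76)(0.36) + (0.14)(0.08)
  = -0.2542 +0.2736 +0.0112 = 0.0306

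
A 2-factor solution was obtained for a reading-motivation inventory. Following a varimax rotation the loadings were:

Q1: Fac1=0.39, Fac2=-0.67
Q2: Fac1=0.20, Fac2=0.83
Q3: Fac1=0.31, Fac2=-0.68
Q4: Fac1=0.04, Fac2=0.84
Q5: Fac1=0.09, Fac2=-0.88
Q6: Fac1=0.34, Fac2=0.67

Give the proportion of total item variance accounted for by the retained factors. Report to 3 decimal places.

0.657

Communalities: 0.6010, 0.7289, 0.5585, 0.7072, 0.7825, 0.5645; Σh² = 3.9426.
Total variance with 6 standardized items is 6, so the solution explains 3.9426/6 = 0.6571.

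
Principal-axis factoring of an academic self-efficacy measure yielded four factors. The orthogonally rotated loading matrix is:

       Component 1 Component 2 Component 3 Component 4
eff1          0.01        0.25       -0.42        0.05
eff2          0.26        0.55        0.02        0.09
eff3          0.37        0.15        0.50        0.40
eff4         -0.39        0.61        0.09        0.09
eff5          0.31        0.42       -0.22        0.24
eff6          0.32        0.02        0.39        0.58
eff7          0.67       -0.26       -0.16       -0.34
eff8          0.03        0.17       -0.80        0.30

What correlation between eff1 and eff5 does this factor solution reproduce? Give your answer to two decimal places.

0.21

r̂ = Σ λ_i·λ_j across factors = (0.01)(0.31) + (0.25)(0.42) + (-0.42)(-0.22) + (0.05)(0.24)
  = +0.0031 +0.1050 +0.0924 +0.0120 = 0.2125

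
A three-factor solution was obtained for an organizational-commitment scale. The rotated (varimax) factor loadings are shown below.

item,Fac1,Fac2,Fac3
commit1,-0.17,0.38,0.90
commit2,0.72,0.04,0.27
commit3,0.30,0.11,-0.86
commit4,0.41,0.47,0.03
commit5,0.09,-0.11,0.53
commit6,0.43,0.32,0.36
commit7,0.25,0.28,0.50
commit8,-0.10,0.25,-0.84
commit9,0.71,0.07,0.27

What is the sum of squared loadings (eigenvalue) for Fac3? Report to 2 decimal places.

SS loadings for Fac3 = 0.90² + 0.27² + (-0.86)² + 0.03² + 0.53² + 0.36² + 0.50² + (-0.84)² + 0.27² = 0.8100 + 0.0729 + 0.7396 + 0.0009 + 0.2809 + 0.1296 + 0.2500 + 0.7056 + 0.0729 = 3.0624

3.06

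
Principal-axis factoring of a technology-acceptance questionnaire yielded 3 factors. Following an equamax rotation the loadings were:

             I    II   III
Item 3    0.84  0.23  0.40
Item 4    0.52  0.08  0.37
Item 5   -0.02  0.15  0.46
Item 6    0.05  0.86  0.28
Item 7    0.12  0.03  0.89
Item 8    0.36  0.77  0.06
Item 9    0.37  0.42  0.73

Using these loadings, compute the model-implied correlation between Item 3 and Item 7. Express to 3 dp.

0.464

r̂ = Σ λ_i·λ_j across factors = (0.84)(0.12) + (0.23)(0.03) + (0.40)(0.89)
  = +0.1008 +0.0069 +0.3560 = 0.4637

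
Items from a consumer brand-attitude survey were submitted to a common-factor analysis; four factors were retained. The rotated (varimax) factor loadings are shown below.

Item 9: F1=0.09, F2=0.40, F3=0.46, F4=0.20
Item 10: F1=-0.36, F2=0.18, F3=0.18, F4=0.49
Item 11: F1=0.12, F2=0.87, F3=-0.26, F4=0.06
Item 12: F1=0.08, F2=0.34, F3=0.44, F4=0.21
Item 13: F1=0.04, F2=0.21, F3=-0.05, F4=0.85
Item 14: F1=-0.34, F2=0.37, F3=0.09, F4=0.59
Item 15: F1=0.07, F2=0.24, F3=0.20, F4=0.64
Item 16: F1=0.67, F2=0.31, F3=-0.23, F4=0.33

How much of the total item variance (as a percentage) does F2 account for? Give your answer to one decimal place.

SS loadings for F2 = 0.40² + 0.18² + 0.87² + 0.34² + 0.21² + 0.37² + 0.24² + 0.31² = 1.3996
With 8 standardized items, total variance = 8. Proportion = 1.3996/8 = 0.1749 → 17.50%.

17.5%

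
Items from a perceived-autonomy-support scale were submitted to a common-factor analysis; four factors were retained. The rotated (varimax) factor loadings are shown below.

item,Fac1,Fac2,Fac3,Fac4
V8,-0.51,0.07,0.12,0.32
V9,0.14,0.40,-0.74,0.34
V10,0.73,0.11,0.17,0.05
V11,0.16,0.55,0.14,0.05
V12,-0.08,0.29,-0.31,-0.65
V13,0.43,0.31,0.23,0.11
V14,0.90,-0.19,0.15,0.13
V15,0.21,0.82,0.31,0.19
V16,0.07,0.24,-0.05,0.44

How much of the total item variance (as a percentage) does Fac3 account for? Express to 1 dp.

9.8%

SS loadings for Fac3 = 0.12² + (-0.74)² + 0.17² + 0.14² + (-0.31)² + 0.23² + 0.15² + 0.31² + (-0.05)² = 0.8806
With 9 standardized items, total variance = 9. Proportion = 0.8806/9 = 0.0978 → 9.78%.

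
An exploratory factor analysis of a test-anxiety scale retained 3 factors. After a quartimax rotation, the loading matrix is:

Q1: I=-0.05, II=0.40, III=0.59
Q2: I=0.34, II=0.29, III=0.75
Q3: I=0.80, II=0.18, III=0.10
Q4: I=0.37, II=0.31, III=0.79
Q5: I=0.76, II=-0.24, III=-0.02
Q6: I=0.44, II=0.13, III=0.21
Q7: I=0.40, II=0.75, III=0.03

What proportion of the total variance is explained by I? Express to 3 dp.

0.261

SS loadings for I = (-0.05)² + 0.34² + 0.80² + 0.37² + 0.76² + 0.44² + 0.40² = 1.8262
Proportion of variance = 1.8262 / 7 = 0.2609.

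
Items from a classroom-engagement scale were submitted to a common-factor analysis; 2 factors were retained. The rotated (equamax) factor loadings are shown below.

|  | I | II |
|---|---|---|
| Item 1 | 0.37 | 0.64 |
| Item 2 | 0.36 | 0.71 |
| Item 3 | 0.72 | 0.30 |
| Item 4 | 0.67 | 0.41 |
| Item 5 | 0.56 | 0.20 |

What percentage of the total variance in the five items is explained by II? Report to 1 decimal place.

24.2%

SS loadings for II = 0.64² + 0.71² + 0.30² + 0.41² + 0.20² = 1.2118
With 5 standardized items, total variance = 5. Proportion = 1.2118/5 = 0.2424 → 24.24%.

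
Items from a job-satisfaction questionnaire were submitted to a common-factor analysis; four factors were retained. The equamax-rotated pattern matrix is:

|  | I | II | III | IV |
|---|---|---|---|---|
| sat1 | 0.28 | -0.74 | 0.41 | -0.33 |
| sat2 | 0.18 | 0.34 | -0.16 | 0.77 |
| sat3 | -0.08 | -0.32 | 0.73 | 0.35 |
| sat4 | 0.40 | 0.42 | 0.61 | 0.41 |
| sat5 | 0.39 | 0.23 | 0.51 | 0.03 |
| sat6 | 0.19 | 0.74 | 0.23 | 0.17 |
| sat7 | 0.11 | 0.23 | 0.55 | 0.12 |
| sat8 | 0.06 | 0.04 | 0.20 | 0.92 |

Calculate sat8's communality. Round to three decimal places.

h² = 0.06² + 0.04² + 0.20² + 0.92² = 0.0036 + 0.0016 + 0.0400 + 0.8464 = 0.8916

0.892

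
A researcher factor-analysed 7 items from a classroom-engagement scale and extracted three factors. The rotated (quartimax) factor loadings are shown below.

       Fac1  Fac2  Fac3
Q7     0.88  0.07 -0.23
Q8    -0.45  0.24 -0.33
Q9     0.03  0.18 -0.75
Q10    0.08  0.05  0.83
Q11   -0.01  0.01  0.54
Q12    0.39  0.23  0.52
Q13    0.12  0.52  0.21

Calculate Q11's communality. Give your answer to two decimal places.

0.29

h² = (-0.01)² + 0.01² + 0.54² = 0.0001 + 0.0001 + 0.2916 = 0.2918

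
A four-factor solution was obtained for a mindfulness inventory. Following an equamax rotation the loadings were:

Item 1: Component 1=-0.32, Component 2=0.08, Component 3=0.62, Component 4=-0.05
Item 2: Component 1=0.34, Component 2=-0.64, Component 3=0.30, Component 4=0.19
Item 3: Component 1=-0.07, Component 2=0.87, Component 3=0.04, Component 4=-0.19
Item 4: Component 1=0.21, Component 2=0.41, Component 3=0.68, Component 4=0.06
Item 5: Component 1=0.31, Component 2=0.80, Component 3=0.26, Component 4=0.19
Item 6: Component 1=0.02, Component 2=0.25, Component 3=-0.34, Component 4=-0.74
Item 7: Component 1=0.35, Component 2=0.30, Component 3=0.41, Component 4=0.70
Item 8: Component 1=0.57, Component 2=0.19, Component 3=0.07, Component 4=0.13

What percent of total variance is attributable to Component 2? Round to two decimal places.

SS loadings for Component 2 = 0.08² + (-0.64)² + 0.87² + 0.41² + 0.80² + 0.25² + 0.30² + 0.19² = 2.1696
With 8 standardized items, total variance = 8. Proportion = 2.1696/8 = 0.2712 → 27.12%.

27.12%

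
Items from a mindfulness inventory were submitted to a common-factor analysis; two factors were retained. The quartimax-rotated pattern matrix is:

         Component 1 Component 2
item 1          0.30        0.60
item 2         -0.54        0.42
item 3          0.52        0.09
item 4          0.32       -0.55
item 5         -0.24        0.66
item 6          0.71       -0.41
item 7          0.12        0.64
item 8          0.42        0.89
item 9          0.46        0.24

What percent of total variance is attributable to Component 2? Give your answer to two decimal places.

30.11%

SS loadings for Component 2 = 0.60² + 0.42² + 0.09² + (-0.55)² + 0.66² + (-0.41)² + 0.64² + 0.89² + 0.24² = 2.7100
With 9 standardized items, total variance = 9. Proportion = 2.7100/9 = 0.3011 → 30.11%.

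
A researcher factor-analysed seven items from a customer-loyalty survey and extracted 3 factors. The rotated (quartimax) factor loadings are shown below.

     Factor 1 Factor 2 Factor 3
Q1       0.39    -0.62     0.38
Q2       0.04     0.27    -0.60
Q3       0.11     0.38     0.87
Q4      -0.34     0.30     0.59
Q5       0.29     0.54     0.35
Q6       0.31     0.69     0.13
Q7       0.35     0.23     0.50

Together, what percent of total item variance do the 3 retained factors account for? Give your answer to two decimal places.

58.50%

SS loadings by factor: 0.5841, 1.5123, 1.9988; total = 4.0952.
Total variance with 7 standardized items is 7, so the solution explains 4.0952/7 = 0.5850 = 58.50%.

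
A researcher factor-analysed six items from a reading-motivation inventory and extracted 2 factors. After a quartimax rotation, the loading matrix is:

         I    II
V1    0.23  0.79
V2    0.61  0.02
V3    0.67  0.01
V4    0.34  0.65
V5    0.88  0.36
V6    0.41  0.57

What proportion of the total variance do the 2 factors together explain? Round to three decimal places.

0.572

SS loadings by factor: 1.9320, 1.5016; total = 3.4336.
Total variance with 6 standardized items is 6, so the solution explains 3.4336/6 = 0.5723.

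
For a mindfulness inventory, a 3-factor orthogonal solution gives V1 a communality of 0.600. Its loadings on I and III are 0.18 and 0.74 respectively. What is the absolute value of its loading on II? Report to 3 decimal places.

Under orthogonal rotation h² = Σλ², so λ_II² = h² − (0.5800) = 0.600 − 0.5800 = 0.0200.
|λ| = √0.0200 = 0.1414.

0.141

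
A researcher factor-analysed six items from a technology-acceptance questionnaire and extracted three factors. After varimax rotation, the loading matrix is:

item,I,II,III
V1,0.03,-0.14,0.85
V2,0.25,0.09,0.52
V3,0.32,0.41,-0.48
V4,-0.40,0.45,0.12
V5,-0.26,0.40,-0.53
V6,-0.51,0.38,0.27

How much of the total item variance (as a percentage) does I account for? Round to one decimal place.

SS loadings for I = 0.03² + 0.25² + 0.32² + (-0.40)² + (-0.26)² + (-0.51)² = 0.6535
With 6 standardized items, total variance = 6. Proportion = 0.6535/6 = 0.1089 → 10.89%.

10.9%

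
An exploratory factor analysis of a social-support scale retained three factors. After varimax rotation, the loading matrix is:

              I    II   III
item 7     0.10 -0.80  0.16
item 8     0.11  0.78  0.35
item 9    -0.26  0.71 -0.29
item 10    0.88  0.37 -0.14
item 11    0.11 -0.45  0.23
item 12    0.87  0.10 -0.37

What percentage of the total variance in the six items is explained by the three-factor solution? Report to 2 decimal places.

69.61%

Communalities: 0.6756, 0.7430, 0.6558, 0.9309, 0.2675, 0.9038; Σh² = 4.1766.
Total variance with 6 standardized items is 6, so the solution explains 4.1766/6 = 0.6961 = 69.61%.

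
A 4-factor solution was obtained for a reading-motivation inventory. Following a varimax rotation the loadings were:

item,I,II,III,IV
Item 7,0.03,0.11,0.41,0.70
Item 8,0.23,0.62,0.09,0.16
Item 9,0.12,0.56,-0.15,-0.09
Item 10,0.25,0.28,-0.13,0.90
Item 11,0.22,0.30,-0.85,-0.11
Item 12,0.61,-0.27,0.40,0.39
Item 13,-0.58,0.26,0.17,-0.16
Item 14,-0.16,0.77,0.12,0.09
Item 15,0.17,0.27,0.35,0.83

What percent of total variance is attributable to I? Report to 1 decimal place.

10.5%

SS loadings for I = 0.03² + 0.23² + 0.12² + 0.25² + 0.22² + 0.61² + (-0.58)² + (-0.16)² + 0.17² = 0.9421
With 9 standardized items, total variance = 9. Proportion = 0.9421/9 = 0.1047 → 10.47%.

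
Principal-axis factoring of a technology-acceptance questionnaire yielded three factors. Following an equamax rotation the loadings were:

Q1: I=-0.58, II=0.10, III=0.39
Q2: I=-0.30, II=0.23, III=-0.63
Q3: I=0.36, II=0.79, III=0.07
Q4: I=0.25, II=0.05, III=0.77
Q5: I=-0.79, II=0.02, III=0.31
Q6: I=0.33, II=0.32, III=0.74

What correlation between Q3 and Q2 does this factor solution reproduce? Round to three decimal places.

r̂ = Σ λ_i·λ_j across factors = (0.36)(-0.30) + (0.79)(0.23) + (0.07)(-0.63)
  = -0.1080 +0.1817 -0.0441 = 0.0296

0.030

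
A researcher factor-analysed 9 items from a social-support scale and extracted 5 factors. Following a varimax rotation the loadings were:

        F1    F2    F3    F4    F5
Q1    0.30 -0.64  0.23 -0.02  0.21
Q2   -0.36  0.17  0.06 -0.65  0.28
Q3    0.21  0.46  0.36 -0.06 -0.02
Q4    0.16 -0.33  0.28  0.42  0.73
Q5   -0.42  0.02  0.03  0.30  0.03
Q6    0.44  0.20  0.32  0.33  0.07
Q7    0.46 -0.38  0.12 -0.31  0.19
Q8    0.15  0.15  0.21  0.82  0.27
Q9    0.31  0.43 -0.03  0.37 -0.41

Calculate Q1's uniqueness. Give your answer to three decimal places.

0.403

h² = 0.30² + (-0.64)² + 0.23² + (-0.02)² + 0.21² = 0.0900 + 0.4096 + 0.0529 + 0.0004 + 0.0441 = 0.5970
Uniqueness u² = 1 − h² = 1 − 0.5970 = 0.4030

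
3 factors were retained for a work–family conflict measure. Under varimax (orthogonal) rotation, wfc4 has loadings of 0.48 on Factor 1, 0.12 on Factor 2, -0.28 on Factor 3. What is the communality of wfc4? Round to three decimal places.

h² = 0.48² + 0.12² + (-0.28)² = 0.2304 + 0.0144 + 0.0784 = 0.3232

0.323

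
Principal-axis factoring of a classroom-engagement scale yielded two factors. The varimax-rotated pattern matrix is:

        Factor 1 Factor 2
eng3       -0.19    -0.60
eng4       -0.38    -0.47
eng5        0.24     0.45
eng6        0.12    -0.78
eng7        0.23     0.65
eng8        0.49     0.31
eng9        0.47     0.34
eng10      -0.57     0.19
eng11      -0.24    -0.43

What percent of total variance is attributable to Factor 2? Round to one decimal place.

25.0%

SS loadings for Factor 2 = (-0.60)² + (-0.47)² + 0.45² + (-0.78)² + 0.65² + 0.31² + 0.34² + 0.19² + (-0.43)² = 2.2470
With 9 standardized items, total variance = 9. Proportion = 2.2470/9 = 0.2497 → 24.97%.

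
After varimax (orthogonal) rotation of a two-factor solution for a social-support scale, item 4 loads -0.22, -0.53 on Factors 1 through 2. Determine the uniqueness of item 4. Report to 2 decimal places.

h² = (-0.22)² + (-0.53)² = 0.0484 + 0.2809 = 0.3293
Uniqueness u² = 1 − h² = 1 − 0.3293 = 0.6707

0.67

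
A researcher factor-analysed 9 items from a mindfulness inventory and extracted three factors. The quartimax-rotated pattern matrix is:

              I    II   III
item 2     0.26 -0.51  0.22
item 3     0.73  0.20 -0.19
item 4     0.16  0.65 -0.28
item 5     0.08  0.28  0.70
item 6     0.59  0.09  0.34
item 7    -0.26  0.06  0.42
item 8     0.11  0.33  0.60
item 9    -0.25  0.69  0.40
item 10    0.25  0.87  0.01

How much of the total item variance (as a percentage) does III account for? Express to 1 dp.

SS loadings for III = 0.22² + (-0.19)² + (-0.28)² + 0.70² + 0.34² + 0.42² + 0.60² + 0.40² + 0.01² = 1.4650
With 9 standardized items, total variance = 9. Proportion = 1.4650/9 = 0.1628 → 16.28%.

16.3%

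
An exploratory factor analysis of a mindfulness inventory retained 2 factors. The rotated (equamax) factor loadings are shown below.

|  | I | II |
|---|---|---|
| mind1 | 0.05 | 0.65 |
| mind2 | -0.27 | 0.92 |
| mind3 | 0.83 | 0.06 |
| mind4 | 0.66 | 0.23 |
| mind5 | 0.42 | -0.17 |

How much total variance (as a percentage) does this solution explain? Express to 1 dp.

Communalities: 0.4250, 0.9193, 0.6925, 0.4885, 0.2053; Σh² = 2.7306.
Total variance with 5 standardized items is 5, so the solution explains 2.7306/5 = 0.5461 = 54.61%.

54.6%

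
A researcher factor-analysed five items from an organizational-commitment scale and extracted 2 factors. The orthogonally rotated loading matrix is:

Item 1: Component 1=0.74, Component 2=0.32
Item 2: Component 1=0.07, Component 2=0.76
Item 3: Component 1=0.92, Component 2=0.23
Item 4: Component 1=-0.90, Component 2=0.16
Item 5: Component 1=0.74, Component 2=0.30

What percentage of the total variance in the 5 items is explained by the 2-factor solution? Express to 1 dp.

SS loadings by factor: 2.7565, 0.8485; total = 3.6050.
Total variance with 5 standardized items is 5, so the solution explains 3.6050/5 = 0.7210 = 72.10%.

72.1%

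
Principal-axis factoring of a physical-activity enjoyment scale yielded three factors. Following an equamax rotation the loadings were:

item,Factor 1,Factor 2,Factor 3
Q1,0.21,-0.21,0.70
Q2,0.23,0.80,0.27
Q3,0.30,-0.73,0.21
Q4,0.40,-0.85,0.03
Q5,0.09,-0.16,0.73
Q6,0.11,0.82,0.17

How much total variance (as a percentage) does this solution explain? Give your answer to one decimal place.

Communalities: 0.5782, 0.7658, 0.6670, 0.8834, 0.5666, 0.7134; Σh² = 4.1744.
Total variance with 6 standardized items is 6, so the solution explains 4.1744/6 = 0.6957 = 69.57%.

69.6%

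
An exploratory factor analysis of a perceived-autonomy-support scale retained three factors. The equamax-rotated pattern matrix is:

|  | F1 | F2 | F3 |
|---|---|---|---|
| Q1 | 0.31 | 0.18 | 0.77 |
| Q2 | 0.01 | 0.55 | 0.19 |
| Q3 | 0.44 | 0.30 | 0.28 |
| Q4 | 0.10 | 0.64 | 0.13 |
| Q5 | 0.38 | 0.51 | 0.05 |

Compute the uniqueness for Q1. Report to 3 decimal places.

h² = 0.31² + 0.18² + 0.77² = 0.0961 + 0.0324 + 0.5929 = 0.7214
Uniqueness u² = 1 − h² = 1 − 0.7214 = 0.2786

0.279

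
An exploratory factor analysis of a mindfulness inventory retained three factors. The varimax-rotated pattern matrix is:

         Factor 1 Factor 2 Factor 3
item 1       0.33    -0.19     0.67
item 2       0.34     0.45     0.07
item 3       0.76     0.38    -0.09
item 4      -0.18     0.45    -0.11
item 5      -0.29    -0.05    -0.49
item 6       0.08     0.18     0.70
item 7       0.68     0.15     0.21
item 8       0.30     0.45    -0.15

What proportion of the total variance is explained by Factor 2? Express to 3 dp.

0.106

SS loadings for Factor 2 = (-0.19)² + 0.45² + 0.38² + 0.45² + (-0.05)² + 0.18² + 0.15² + 0.45² = 0.8454
Proportion of variance = 0.8454 / 8 = 0.1057.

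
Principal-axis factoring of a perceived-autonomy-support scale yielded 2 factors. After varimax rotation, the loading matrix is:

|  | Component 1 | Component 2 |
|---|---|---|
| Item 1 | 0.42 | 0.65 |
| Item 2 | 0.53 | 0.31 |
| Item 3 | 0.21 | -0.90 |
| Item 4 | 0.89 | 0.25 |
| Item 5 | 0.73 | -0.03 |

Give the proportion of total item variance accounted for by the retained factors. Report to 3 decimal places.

0.644

SS loadings by factor: 1.8264, 1.3920; total = 3.2184.
Total variance with 5 standardized items is 5, so the solution explains 3.2184/5 = 0.6437.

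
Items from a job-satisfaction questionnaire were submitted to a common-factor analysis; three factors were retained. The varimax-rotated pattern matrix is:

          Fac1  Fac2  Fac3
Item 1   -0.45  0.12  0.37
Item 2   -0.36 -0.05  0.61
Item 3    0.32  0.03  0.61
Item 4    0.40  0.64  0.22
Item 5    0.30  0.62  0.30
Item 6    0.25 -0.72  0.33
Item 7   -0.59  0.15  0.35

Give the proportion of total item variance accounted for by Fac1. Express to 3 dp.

SS loadings for Fac1 = (-0.45)² + (-0.36)² + 0.32² + 0.40² + 0.30² + 0.25² + (-0.59)² = 1.0951
Proportion of variance = 1.0951 / 7 = 0.1564.

0.156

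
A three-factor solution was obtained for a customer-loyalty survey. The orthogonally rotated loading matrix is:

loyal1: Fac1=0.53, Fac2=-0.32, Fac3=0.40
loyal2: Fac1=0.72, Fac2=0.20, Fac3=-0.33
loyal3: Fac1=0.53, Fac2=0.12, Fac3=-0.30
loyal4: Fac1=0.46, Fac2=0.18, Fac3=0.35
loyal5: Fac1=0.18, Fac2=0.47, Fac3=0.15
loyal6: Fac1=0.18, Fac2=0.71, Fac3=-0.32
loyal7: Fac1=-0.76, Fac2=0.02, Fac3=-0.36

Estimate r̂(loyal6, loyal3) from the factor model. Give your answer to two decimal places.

0.28

r̂ = Σ λ_i·λ_j across factors = (0.18)(0.53) + (0.71)(0.12) + (-0.32)(-0.30)
  = +0.0954 +0.0852 +0.0960 = 0.2766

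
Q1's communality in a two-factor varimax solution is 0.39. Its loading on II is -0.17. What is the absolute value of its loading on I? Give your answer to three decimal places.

0.601

Under orthogonal rotation h² = Σλ², so λ_I² = h² − (0.0289) = 0.39 − 0.0289 = 0.3611.
|λ| = √0.3611 = 0.6009.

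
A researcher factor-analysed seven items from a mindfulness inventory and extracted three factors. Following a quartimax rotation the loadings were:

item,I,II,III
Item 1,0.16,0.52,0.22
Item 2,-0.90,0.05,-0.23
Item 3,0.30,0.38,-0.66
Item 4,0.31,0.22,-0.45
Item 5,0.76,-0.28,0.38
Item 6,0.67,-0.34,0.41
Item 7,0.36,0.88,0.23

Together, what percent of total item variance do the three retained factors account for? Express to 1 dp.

SS loadings by factor: 2.1778, 1.4341, 1.1048; total = 4.7167.
Total variance with 7 standardized items is 7, so the solution explains 4.7167/7 = 0.6738 = 67.38%.

67.4%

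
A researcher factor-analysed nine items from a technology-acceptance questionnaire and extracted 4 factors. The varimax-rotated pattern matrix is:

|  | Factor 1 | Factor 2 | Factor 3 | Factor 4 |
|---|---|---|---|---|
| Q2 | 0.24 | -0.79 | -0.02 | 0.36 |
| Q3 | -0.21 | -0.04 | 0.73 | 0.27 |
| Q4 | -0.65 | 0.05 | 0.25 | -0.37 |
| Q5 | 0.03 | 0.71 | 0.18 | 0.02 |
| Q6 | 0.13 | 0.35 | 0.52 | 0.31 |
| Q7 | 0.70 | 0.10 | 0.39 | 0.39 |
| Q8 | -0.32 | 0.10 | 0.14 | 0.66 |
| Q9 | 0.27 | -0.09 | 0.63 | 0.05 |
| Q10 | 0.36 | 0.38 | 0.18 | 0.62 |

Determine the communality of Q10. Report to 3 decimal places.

h² = 0.36² + 0.38² + 0.18² + 0.62² = 0.1296 + 0.1444 + 0.0324 + 0.3844 = 0.6908

0.691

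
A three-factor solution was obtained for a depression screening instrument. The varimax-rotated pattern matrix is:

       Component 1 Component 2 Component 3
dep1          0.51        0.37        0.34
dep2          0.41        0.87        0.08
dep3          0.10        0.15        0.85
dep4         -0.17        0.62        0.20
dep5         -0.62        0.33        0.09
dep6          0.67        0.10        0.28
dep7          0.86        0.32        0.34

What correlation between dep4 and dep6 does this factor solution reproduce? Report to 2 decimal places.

0.00

r̂ = Σ λ_i·λ_j across factors = (-0.17)(0.67) + (0.62)(0.10) + (0.20)(0.28)
  = -0.1139 +0.0620 +0.0560 = 0.0041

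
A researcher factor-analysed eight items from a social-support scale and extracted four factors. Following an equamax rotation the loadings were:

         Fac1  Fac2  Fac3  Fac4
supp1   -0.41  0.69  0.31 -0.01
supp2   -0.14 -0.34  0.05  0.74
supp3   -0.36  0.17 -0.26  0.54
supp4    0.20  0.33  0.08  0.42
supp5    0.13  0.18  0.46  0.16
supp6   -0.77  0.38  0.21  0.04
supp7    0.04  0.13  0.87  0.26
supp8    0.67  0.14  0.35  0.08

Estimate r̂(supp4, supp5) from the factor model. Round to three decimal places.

r̂ = Σ λ_i·λ_j across factors = (0.20)(0.13) + (0.33)(0.18) + (0.08)(0.46) + (0.42)(0.16)
  = +0.0260 +0.0594 +0.0368 +0.0672 = 0.1894

0.189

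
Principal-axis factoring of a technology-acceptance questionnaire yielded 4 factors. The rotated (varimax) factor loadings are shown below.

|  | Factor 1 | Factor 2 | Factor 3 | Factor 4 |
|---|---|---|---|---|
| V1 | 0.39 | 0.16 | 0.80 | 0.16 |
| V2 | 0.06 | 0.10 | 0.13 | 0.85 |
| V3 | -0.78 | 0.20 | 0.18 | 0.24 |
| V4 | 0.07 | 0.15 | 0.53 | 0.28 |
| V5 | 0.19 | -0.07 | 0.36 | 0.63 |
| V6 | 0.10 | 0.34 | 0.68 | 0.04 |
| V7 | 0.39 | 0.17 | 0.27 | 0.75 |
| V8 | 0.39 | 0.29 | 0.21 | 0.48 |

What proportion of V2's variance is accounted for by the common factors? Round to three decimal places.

0.753

h² = 0.06² + 0.10² + 0.13² + 0.85² = 0.0036 + 0.0100 + 0.0169 + 0.7225 = 0.7530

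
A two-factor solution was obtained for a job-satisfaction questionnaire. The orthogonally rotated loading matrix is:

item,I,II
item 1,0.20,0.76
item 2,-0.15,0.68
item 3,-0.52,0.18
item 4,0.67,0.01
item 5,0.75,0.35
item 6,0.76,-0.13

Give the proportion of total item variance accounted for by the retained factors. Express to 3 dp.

0.522

SS loadings by factor: 1.9219, 1.2119; total = 3.1338.
Total variance with 6 standardized items is 6, so the solution explains 3.1338/6 = 0.5223.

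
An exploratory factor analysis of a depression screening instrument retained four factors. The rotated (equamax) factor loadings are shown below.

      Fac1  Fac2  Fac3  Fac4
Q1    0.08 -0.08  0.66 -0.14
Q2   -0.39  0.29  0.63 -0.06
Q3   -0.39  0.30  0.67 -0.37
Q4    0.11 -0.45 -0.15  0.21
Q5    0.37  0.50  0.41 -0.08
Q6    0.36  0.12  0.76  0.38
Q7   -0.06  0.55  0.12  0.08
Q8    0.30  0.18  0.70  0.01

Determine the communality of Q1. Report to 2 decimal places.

h² = 0.08² + (-0.08)² + 0.66² + (-0.14)² = 0.0064 + 0.0064 + 0.4356 + 0.0196 = 0.4680

0.47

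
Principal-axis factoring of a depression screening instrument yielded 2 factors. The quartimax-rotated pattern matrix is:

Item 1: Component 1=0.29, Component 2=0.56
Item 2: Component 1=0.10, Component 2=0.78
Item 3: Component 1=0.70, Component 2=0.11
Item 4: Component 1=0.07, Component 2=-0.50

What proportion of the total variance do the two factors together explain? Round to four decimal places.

0.4433

SS loadings by factor: 0.5890, 1.1841; total = 1.7731.
Total variance with 4 standardized items is 4, so the solution explains 1.7731/4 = 0.4433.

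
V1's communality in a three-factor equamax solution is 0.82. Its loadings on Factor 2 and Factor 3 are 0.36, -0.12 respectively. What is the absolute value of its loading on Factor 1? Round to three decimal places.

Under orthogonal rotation h² = Σλ², so λ_Factor 1² = h² − (0.1440) = 0.82 − 0.1440 = 0.6760.
|λ| = √0.6760 = 0.8222.

0.822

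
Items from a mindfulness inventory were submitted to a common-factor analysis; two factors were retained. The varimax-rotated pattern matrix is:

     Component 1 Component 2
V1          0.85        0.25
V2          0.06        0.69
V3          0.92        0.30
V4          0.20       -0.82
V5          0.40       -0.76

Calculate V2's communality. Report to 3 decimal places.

0.480

h² = 0.06² + 0.69² = 0.0036 + 0.4761 = 0.4797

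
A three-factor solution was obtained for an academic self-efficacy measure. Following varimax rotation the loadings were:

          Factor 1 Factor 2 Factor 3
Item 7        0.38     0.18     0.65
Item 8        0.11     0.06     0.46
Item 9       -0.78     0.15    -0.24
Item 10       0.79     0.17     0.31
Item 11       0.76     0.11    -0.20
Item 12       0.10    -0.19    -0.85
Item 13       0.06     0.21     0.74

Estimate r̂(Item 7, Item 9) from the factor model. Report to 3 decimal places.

r̂ = Σ λ_i·λ_j across factors = (0.38)(-0.78) + (0.18)(0.15) + (0.65)(-0.24)
  = -0.2964 +0.0270 -0.1560 = -0.4254

-0.425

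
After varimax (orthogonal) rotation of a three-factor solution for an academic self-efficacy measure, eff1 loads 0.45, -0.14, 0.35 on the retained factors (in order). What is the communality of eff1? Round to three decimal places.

0.345

h² = 0.45² + (-0.14)² + 0.35² = 0.2025 + 0.0196 + 0.1225 = 0.3446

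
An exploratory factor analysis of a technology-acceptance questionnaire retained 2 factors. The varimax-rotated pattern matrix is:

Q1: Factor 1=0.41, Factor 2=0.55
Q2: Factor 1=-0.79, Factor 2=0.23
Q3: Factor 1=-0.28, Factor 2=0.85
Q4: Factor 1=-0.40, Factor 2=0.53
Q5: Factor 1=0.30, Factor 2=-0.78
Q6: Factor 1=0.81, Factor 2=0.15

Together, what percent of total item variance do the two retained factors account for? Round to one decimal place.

Communalities: 0.4706, 0.6770, 0.8009, 0.4409, 0.6984, 0.6786; Σh² = 3.7664.
Total variance with 6 standardized items is 6, so the solution explains 3.7664/6 = 0.6277 = 62.77%.

62.8%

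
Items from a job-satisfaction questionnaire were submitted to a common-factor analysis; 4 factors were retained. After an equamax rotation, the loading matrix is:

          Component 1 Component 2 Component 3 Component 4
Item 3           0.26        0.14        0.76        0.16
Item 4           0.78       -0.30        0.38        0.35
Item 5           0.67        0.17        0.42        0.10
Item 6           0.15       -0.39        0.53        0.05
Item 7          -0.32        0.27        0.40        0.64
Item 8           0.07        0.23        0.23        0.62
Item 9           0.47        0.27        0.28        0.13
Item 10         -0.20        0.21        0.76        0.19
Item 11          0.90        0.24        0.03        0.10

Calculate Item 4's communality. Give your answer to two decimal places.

h² = 0.78² + (-0.30)² + 0.38² + 0.35² = 0.6084 + 0.0900 + 0.1444 + 0.1225 = 0.9653

0.97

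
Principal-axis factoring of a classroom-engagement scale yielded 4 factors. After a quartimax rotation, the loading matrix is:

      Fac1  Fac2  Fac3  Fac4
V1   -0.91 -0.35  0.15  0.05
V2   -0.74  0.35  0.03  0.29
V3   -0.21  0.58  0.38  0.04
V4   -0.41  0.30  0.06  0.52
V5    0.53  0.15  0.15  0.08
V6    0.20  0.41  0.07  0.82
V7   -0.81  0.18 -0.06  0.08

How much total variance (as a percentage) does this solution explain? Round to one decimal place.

Communalities: 0.9756, 0.7551, 0.5265, 0.5321, 0.3323, 0.8854, 0.6985; Σh² = 4.7055.
Total variance with 7 standardized items is 7, so the solution explains 4.7055/7 = 0.6722 = 67.22%.

67.2%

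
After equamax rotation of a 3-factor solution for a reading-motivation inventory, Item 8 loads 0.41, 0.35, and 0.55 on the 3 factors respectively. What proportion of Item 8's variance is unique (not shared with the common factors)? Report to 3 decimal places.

h² = 0.41² + 0.35² + 0.55² = 0.1681 + 0.1225 + 0.3025 = 0.5931
Uniqueness u² = 1 − h² = 1 − 0.5931 = 0.4069

0.407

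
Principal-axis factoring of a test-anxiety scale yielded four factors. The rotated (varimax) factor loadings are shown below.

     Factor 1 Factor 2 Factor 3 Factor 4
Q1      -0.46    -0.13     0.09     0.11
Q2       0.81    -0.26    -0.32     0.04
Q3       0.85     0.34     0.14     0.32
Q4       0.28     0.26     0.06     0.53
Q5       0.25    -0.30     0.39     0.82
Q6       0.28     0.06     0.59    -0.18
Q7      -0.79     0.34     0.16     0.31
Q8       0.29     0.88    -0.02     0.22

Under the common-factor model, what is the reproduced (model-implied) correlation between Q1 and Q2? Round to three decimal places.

r̂ = Σ λ_i·λ_j across factors = (-0.46)(0.81) + (-0.13)(-0.26) + (0.09)(-0.32) + (0.11)(0.04)
  = -0.3726 +0.0338 -0.0288 +0.0044 = -0.3632

-0.363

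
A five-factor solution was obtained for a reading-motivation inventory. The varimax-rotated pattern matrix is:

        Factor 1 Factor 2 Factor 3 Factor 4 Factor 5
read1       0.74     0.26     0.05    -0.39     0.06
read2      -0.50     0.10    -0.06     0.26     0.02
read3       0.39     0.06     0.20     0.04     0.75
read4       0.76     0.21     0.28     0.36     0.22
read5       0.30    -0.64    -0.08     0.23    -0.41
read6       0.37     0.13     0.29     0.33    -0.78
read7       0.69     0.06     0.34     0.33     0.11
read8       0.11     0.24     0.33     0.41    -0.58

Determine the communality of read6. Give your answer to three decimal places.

h² = 0.37² + 0.13² + 0.29² + 0.33² + (-0.78)² = 0.1369 + 0.0169 + 0.0841 + 0.1089 + 0.6084 = 0.9552

0.955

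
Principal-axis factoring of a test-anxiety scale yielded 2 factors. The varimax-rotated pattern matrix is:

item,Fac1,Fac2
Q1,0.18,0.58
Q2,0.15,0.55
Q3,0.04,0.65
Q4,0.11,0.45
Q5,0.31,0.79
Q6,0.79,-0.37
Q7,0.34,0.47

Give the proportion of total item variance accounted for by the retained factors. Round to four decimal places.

SS loadings by factor: 0.9044, 2.2458; total = 3.1502.
Total variance with 7 standardized items is 7, so the solution explains 3.1502/7 = 0.4500.

0.4500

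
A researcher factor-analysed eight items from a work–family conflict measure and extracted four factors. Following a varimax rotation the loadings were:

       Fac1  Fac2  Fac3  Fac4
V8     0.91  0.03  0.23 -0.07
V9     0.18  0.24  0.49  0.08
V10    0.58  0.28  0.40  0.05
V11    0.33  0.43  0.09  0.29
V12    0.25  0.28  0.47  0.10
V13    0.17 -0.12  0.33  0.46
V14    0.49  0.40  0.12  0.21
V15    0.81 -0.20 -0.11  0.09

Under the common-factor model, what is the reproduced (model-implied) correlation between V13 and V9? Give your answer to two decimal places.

r̂ = Σ λ_i·λ_j across factors = (0.17)(0.18) + (-0.12)(0.24) + (0.33)(0.49) + (0.46)(0.08)
  = +0.0306 -0.0288 +0.1617 +0.0368 = 0.2003

0.20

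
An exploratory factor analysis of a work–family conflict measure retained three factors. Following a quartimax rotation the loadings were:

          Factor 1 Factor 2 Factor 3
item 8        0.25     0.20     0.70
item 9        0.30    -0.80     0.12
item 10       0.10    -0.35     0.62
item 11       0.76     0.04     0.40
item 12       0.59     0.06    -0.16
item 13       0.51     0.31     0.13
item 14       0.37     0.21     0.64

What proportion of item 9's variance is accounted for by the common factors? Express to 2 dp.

h² = 0.30² + (-0.80)² + 0.12² = 0.0900 + 0.6400 + 0.0144 = 0.7444

0.74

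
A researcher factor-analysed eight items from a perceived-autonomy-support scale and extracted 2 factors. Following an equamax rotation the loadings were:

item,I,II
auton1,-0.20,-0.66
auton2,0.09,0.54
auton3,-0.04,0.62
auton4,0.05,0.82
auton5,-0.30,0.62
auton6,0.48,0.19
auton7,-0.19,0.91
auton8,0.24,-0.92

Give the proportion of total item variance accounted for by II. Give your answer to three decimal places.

0.485

SS loadings for II = (-0.66)² + 0.54² + 0.62² + 0.82² + 0.62² + 0.19² + 0.91² + (-0.92)² = 3.8790
Proportion of variance = 3.8790 / 8 = 0.4849.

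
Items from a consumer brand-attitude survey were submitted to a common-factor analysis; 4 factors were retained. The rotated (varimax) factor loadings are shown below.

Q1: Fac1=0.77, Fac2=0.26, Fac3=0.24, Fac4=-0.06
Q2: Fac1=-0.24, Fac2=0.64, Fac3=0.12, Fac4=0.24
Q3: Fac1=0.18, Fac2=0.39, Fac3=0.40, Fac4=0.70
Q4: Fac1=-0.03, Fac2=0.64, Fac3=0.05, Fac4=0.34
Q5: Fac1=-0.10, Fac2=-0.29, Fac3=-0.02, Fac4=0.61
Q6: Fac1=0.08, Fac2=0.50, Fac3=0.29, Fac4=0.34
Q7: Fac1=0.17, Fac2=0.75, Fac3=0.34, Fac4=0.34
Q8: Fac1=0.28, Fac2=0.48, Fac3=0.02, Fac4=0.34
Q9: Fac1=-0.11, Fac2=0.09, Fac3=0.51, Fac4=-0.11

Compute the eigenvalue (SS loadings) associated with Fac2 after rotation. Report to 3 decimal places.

SS loadings for Fac2 = 0.26² + 0.64² + 0.39² + 0.64² + (-0.29)² + 0.50² + 0.75² + 0.48² + 0.09² = 0.0676 + 0.4096 + 0.1521 + 0.4096 + 0.0841 + 0.2500 + 0.5625 + 0.2304 + 0.0081 = 2.1740

2.174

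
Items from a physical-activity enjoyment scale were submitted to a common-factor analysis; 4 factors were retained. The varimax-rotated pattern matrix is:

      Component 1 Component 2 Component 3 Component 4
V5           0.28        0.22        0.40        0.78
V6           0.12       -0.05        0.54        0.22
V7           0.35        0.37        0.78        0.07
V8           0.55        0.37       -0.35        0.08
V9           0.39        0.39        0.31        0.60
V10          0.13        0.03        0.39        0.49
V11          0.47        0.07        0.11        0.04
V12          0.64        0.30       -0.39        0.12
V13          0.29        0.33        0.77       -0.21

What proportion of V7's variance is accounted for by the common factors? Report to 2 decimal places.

0.87

h² = 0.35² + 0.37² + 0.78² + 0.07² = 0.1225 + 0.1369 + 0.6084 + 0.0049 = 0.8727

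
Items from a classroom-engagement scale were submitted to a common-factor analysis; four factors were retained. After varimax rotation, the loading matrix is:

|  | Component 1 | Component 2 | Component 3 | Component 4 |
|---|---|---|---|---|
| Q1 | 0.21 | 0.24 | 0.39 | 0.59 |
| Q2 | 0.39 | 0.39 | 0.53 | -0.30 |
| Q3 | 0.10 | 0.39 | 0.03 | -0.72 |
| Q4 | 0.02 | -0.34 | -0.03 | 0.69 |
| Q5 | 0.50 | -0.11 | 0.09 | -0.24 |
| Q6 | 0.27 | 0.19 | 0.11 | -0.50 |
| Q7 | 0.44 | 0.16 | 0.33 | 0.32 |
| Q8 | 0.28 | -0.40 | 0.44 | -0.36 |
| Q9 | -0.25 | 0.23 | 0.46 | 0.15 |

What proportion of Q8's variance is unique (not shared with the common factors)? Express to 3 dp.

0.438

h² = 0.28² + (-0.40)² + 0.44² + (-0.36)² = 0.0784 + 0.1600 + 0.1936 + 0.1296 = 0.5616
Uniqueness u² = 1 − h² = 1 − 0.5616 = 0.4384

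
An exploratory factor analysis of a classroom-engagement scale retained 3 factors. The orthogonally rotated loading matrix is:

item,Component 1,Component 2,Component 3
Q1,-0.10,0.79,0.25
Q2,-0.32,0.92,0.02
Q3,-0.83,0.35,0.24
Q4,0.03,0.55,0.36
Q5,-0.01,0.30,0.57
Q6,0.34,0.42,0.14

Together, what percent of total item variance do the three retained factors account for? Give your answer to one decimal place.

Communalities: 0.6966, 0.9492, 0.8690, 0.4330, 0.4150, 0.3116; Σh² = 3.6744.
Total variance with 6 standardized items is 6, so the solution explains 3.6744/6 = 0.6124 = 61.24%.

61.2%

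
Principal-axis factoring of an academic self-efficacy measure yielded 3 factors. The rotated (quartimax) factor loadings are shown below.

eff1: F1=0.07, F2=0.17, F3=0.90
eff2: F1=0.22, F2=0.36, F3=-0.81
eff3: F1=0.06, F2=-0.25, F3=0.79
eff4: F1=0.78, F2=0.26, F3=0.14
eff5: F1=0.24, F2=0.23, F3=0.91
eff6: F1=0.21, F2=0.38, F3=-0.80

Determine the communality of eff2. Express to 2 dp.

0.83

h² = 0.22² + 0.36² + (-0.81)² = 0.0484 + 0.1296 + 0.6561 = 0.8341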